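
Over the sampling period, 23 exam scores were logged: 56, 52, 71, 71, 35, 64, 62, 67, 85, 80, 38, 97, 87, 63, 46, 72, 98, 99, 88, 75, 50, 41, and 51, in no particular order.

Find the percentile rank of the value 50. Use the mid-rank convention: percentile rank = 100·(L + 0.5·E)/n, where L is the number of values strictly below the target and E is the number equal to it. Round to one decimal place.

Sorted: 35, 38, 41, 46, 50, 51, 52, 56, 62, 63, 64, 67, 71, 71, 72, 75, 80, 85, 87, 88, 97, 98, 99.
Count below 50: L = 4; count equal: E = 1; n = 23.
Percentile rank = 100·(4 + 0.5·1)/23 = 100·4.5/23 = 19.57.

19.6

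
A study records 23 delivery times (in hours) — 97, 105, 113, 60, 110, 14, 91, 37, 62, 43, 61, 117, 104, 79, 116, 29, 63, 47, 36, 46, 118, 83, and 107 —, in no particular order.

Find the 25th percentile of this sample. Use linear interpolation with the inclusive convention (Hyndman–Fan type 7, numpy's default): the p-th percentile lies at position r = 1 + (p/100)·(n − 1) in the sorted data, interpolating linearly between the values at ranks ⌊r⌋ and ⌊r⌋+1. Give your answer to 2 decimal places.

46.50

Sorted: 14, 29, 36, 37, 43, 46, 47, 60, 61, 62, 63, 79, 83, 91, 97, 104, 105, 107, 110, 113, 116, 117, 118.
n = 23.
r = 1 + (25/100)·(23 − 1) = 1 + 5.5 = 6.5.
Rank 6 is 46 and rank 7 is 47.
Interpolate: 46 + 0.5·(47 − 46) = 46 + 0.5·1 = 46.5.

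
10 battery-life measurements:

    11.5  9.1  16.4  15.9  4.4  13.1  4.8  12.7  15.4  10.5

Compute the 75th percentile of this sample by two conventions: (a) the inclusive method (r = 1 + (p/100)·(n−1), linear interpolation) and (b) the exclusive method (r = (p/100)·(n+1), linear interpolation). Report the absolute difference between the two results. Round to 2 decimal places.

0.70

Sorted: 4.4, 4.8, 9.1, 10.5, 11.5, 12.7, 13.1, 15.4, 15.9, 16.4.
n = 10.
(a) r = 7.75; between ranks 7 (13.1) and 8 (15.4): 14.825.
(b) r = 8.25; between ranks 8 (15.4) and 9 (15.9): 15.525.
|14.825 − 15.525| = 0.7.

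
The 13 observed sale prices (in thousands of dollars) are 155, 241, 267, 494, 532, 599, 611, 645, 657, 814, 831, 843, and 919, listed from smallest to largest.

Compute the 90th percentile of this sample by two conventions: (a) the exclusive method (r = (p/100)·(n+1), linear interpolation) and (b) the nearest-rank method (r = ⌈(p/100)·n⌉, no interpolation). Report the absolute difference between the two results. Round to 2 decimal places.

n = 13.
(a) r = 12.6; between ranks 12 (843) and 13 (919): 888.6.
(b) the nearest-rank method: rank 12 → 843.
|888.6 − 843| = 45.6.

45.60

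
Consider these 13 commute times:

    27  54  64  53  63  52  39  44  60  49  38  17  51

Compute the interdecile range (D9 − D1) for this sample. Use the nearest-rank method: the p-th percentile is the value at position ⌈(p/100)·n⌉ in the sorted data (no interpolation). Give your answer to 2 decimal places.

Sorted: 17, 27, 38, 39, 44, 49, 51, 52, 53, 54, 60, 63, 64.
n = 13.
P10: rank ⌈10/100·13⌉ = 2 → 27.
P90: rank ⌈90/100·13⌉ = 12 → 63.
Difference: 63 − 27 = 36.

36.00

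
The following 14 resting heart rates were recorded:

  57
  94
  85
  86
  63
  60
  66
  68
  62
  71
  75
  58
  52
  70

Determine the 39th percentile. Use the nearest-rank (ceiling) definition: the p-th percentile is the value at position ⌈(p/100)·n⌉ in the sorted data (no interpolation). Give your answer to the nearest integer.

Sorted: 52, 57, 58, 60, 62, 63, 66, 68, 70, 71, 75, 85, 86, 94.
n = 14.
Position = ⌈39/100 · 14⌉ = ⌈5.46⌉ = 6.
The value at rank 6 is 63.

63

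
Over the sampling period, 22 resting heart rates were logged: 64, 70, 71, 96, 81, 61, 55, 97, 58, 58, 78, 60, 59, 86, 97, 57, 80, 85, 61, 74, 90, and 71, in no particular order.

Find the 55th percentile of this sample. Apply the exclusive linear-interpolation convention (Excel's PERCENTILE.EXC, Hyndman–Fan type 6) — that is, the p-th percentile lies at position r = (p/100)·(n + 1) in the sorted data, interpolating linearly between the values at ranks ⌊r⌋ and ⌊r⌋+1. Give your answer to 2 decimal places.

72.95

Sorted: 55, 57, 58, 58, 59, 60, 61, 61, 64, 70, 71, 71, 74, 78, 80, 81, 85, 86, 90, 96, 97, 97.
n = 22.
r = (55/100)·(22 + 1) = 12.65.
Rank 12 is 71 and rank 13 is 74.
Interpolate: 71 + 0.65·(74 − 71) = 71 + 0.65·3 = 72.95.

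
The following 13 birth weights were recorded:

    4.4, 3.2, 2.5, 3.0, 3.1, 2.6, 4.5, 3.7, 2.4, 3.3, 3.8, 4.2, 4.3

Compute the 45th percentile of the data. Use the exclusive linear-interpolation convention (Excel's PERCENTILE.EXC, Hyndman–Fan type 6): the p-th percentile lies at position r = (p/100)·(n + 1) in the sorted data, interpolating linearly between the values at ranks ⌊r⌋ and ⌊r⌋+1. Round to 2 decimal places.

Sorted: 2.4, 2.5, 2.6, 3.0, 3.1, 3.2, 3.3, 3.7, 3.8, 4.2, 4.3, 4.4, 4.5.
n = 13.
r = (45/100)·(13 + 1) = 6.3.
Rank 6 is 3.2 and rank 7 is 3.3.
Interpolate: 3.2 + 0.3·(3.3 − 3.2) = 3.2 + 0.3·0.1 = 3.23.

3.23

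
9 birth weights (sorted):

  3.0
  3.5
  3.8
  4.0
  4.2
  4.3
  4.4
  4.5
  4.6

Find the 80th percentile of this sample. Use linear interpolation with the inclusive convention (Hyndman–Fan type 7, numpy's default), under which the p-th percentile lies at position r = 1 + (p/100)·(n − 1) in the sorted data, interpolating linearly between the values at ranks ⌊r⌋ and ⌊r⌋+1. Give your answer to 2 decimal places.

n = 9.
r = 1 + (80/100)·(9 − 1) = 1 + 6.4 = 7.4.
Rank 7 is 4.4 and rank 8 is 4.5.
Interpolate: 4.4 + 0.4·(4.5 − 4.4) = 4.4 + 0.4·0.1 = 4.44.

4.44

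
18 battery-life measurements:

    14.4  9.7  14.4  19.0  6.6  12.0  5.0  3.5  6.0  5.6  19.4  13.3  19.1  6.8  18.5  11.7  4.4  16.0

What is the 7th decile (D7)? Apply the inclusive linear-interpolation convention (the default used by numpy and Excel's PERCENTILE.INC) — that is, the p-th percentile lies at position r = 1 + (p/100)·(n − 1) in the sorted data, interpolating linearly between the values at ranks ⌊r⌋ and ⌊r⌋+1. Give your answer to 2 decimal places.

Sorted: 3.5, 4.4, 5.0, 5.6, 6.0, 6.6, 6.8, 9.7, 11.7, 12.0, 13.3, 14.4, 14.4, 16.0, 18.5, 19.0, 19.1, 19.4.
n = 18.
r = 1 + (70/100)·(18 − 1) = 1 + 11.9 = 12.9.
Rank 12 is 14.4 and rank 13 is 14.4.
Interpolate: 14.4 + 0.9·(14.4 − 14.4) = 14.4 + 0.9·0 = 14.4.

14.40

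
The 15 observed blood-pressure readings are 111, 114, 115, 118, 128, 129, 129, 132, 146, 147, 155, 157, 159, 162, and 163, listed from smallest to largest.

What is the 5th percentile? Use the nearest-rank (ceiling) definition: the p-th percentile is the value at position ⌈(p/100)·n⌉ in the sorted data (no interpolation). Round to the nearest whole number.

111

n = 15.
Position = ⌈5/100 · 15⌉ = ⌈0.75⌉ = 1.
The value at rank 1 is 111.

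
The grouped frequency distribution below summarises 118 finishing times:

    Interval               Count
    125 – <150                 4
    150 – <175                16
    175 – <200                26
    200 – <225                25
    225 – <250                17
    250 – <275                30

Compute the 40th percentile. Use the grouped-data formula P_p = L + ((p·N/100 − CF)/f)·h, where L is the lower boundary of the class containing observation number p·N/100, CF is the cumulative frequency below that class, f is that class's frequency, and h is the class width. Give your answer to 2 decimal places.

201.20

N = 118; target position k = 40/100 · 118 = 47.2.
Cumulative frequencies: 4, 20, 46, 71, 88, 118.
Observation 47.2 falls in the class 200 – <225.
L = 200, CF = 46, f = 25, h = 25.
P40 = 200 + ((47.2 − 46)/25)·25 = 200 + 1.2 = 201.2.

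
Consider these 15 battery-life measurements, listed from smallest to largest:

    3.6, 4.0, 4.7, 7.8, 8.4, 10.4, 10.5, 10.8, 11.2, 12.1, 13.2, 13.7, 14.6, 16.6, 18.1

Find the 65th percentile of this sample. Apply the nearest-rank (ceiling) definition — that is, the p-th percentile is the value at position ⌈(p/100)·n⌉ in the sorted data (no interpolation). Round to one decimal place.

n = 15.
Position = ⌈65/100 · 15⌉ = ⌈9.75⌉ = 10.
The value at rank 10 is 12.1.

12.1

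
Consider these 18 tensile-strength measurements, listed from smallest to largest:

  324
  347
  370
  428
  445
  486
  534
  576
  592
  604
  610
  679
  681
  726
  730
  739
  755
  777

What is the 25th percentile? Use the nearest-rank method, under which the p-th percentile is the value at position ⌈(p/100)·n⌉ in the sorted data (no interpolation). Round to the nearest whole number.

n = 18.
Position = ⌈25/100 · 18⌉ = ⌈4.5⌉ = 5.
The value at rank 5 is 445.

445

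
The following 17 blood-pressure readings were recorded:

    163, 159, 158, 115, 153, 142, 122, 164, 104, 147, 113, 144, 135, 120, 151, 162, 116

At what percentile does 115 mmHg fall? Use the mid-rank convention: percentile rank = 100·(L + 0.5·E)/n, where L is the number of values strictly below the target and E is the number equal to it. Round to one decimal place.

14.7

Sorted: 104, 113, 115, 116, 120, 122, 135, 142, 144, 147, 151, 153, 158, 159, 162, 163, 164.
Count below 115: L = 2; count equal: E = 1; n = 17.
Percentile rank = 100·(2 + 0.5·1)/17 = 100·2.5/17 = 14.71.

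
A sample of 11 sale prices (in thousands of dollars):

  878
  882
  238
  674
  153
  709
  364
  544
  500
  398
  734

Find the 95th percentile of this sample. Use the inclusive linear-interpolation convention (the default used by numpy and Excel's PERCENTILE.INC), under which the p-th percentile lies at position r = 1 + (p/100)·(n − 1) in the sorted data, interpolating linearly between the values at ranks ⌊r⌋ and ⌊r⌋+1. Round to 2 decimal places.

880.00

Sorted: 153, 238, 364, 398, 500, 544, 674, 709, 734, 878, 882.
n = 11.
r = 1 + (95/100)·(11 − 1) = 1 + 9.5 = 10.5.
Rank 10 is 878 and rank 11 is 882.
Interpolate: 878 + 0.5·(882 − 878) = 878 + 0.5·4 = 880.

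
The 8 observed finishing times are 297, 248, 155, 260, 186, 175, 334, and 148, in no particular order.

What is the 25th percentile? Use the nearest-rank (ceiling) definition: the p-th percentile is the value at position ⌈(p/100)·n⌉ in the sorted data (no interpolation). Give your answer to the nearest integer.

155

Sorted: 148, 155, 175, 186, 248, 260, 297, 334.
n = 8.
Position = ⌈25/100 · 8⌉ = ⌈2⌉ = 2.
The value at rank 2 is 155.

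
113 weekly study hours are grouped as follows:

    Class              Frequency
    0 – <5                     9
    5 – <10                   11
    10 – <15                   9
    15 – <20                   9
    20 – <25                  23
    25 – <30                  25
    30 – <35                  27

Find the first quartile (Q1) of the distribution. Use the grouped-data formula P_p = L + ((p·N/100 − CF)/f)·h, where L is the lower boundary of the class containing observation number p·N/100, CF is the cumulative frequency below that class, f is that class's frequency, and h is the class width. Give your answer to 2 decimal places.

N = 113; target position k = 25/100 · 113 = 28.25.
Cumulative frequencies: 9, 20, 29, 38, 61, 86, 113.
Observation 28.25 falls in the class 10 – <15.
L = 10, CF = 20, f = 9, h = 5.
P25 = 10 + ((28.25 − 20)/9)·5 = 10 + 4.58333 = 14.5833.

14.58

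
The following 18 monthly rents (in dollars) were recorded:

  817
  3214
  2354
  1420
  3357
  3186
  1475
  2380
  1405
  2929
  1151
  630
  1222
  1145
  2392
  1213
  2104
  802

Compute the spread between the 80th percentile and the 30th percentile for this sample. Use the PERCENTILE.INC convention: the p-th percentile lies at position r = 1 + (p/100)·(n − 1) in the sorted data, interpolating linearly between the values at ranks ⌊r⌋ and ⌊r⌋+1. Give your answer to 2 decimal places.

1500.30

Sorted: 630, 802, 817, 1145, 1151, 1213, 1222, 1405, 1420, 1475, 2104, 2354, 2380, 2392, 2929, 3186, 3214, 3357.
n = 18.
P30: r = 6.1; ranks 6–7 are 1213, 1222; interpolating gives 1213.9.
P80: r = 14.6; ranks 14–15 are 2392, 2929; interpolating gives 2714.2.
Difference: 2714.2 − 1213.9 = 1500.3.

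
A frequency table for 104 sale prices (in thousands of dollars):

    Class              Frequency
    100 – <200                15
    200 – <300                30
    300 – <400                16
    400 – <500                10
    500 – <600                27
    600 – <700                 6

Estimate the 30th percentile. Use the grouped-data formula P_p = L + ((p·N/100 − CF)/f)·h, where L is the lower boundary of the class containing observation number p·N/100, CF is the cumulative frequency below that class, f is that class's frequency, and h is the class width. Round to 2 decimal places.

254.00

N = 104; target position k = 30/100 · 104 = 31.2.
Cumulative frequencies: 15, 45, 61, 71, 98, 104.
Observation 31.2 falls in the class 200 – <300.
L = 200, CF = 15, f = 30, h = 100.
P30 = 200 + ((31.2 − 15)/30)·100 = 200 + 54 = 254.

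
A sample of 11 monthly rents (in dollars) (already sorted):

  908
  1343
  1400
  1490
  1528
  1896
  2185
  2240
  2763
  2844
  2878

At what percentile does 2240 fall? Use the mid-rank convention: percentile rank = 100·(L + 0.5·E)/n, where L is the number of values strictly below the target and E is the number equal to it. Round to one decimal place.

68.2

Count below 2240: L = 7; count equal: E = 1; n = 11.
Percentile rank = 100·(7 + 0.5·1)/11 = 100·7.5/11 = 68.18.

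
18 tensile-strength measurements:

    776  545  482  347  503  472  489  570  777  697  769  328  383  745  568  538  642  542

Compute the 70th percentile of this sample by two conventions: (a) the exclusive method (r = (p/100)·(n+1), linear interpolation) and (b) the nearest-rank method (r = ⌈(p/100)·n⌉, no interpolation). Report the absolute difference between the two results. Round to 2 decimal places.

16.50

Sorted: 328, 347, 383, 472, 482, 489, 503, 538, 542, 545, 568, 570, 642, 697, 745, 769, 776, 777.
n = 18.
(a) r = 13.3; between ranks 13 (642) and 14 (697): 658.5.
(b) the nearest-rank method: rank 13 → 642.
|658.5 − 642| = 16.5.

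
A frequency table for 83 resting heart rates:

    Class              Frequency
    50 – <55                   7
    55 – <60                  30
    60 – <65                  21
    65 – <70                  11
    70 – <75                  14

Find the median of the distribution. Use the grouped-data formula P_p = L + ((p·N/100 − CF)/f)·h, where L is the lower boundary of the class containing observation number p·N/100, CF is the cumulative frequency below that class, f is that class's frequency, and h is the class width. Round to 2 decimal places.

61.07

N = 83; target position k = 50/100 · 83 = 41.5.
Cumulative frequencies: 7, 37, 58, 69, 83.
Observation 41.5 falls in the class 60 – <65.
L = 60, CF = 37, f = 21, h = 5.
P50 = 60 + ((41.5 − 37)/21)·5 = 60 + 1.07143 = 61.0714.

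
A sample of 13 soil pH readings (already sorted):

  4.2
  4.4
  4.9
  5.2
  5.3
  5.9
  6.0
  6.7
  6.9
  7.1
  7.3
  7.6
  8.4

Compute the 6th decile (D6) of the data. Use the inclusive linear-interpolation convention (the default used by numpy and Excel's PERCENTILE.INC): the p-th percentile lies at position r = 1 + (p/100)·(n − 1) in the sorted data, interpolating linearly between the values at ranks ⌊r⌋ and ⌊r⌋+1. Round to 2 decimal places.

6.74

n = 13.
r = 1 + (60/100)·(13 − 1) = 1 + 7.2 = 8.2.
Rank 8 is 6.7 and rank 9 is 6.9.
Interpolate: 6.7 + 0.2·(6.9 − 6.7) = 6.7 + 0.2·0.2 = 6.74.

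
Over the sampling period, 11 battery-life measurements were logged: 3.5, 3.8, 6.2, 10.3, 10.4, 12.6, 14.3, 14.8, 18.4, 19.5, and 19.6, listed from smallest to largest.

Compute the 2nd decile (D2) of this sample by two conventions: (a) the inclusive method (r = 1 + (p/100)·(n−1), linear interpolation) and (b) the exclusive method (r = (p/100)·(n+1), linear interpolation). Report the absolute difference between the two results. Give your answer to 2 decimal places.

1.44

n = 11.
(a) r = 3 → value at rank 3 = 6.2.
(b) r = 2.4; between ranks 2 (3.8) and 3 (6.2): 4.76.
|6.2 − 4.76| = 1.44.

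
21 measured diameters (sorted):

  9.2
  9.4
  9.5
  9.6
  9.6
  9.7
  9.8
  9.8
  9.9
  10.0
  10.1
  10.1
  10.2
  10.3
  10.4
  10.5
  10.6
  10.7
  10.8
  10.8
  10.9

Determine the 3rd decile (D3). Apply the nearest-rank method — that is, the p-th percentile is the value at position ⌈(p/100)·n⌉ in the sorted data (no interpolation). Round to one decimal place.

9.8

n = 21.
Position = ⌈30/100 · 21⌉ = ⌈6.3⌉ = 7.
The value at rank 7 is 9.8.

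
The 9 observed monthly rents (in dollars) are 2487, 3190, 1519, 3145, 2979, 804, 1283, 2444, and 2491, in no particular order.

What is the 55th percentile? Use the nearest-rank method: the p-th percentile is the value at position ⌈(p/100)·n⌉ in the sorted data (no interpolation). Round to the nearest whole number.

2487

Sorted: 804, 1283, 1519, 2444, 2487, 2491, 2979, 3145, 3190.
n = 9.
Position = ⌈55/100 · 9⌉ = ⌈4.95⌉ = 5.
The value at rank 5 is 2487.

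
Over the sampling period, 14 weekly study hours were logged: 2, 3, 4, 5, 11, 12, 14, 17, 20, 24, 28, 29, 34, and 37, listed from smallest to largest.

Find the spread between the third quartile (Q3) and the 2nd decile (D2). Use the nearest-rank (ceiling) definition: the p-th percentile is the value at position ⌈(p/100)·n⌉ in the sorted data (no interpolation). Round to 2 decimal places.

24.00

n = 14.
P20: rank ⌈20/100·14⌉ = 3 → 4.
P75: rank ⌈75/100·14⌉ = 11 → 28.
Difference: 28 − 4 = 24.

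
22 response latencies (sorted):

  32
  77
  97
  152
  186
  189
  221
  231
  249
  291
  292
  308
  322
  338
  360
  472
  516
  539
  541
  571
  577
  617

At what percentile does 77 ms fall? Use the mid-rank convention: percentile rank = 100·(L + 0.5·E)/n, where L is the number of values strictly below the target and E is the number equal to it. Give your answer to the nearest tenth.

6.8

Count below 77: L = 1; count equal: E = 1; n = 22.
Percentile rank = 100·(1 + 0.5·1)/22 = 100·1.5/22 = 6.818.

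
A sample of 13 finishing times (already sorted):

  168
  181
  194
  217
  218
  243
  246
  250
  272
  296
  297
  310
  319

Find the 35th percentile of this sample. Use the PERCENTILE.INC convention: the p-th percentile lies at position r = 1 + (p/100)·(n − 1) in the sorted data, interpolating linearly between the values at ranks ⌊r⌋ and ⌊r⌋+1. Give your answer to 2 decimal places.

n = 13.
r = 1 + (35/100)·(13 − 1) = 1 + 4.2 = 5.2.
Rank 5 is 218 and rank 6 is 243.
Interpolate: 218 + 0.2·(243 − 218) = 218 + 0.2·25 = 223.

223.00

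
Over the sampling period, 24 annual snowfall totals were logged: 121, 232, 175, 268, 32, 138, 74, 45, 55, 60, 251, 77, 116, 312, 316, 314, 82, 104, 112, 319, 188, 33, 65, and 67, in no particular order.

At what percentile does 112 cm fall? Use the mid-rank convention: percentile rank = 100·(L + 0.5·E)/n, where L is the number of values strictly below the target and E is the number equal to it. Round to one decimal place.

47.9

Sorted: 32, 33, 45, 55, 60, 65, 67, 74, 77, 82, 104, 112, 116, 121, 138, 175, 188, 232, 251, 268, 312, 314, 316, 319.
Count below 112: L = 11; count equal: E = 1; n = 24.
Percentile rank = 100·(11 + 0.5·1)/24 = 100·11.5/24 = 47.92.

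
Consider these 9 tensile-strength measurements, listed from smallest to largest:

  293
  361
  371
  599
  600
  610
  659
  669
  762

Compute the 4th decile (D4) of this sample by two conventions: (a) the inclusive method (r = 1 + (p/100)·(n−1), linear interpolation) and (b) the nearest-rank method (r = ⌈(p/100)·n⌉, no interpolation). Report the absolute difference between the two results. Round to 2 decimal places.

n = 9.
(a) r = 4.2; between ranks 4 (599) and 5 (600): 599.2.
(b) the nearest-rank method: rank 4 → 599.
|599.2 − 599| = 0.2.

0.20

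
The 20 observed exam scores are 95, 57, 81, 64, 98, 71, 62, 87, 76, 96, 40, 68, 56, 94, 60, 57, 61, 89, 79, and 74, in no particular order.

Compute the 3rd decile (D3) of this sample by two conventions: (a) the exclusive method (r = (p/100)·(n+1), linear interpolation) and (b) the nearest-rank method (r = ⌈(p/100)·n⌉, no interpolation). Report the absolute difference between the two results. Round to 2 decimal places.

Sorted: 40, 56, 57, 57, 60, 61, 62, 64, 68, 71, 74, 76, 79, 81, 87, 89, 94, 95, 96, 98.
n = 20.
(a) r = 6.3; between ranks 6 (61) and 7 (62): 61.3.
(b) the nearest-rank method: rank 6 → 61.
|61.3 − 61| = 0.3.

0.30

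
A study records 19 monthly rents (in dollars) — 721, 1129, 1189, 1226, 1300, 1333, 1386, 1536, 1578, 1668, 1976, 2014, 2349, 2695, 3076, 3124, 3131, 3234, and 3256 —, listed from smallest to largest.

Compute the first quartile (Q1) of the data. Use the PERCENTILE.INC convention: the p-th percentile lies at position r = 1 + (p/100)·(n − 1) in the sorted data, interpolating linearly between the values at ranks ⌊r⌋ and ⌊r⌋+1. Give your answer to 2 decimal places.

1316.50

n = 19.
r = 1 + (25/100)·(19 − 1) = 1 + 4.5 = 5.5.
Rank 5 is 1300 and rank 6 is 1333.
Interpolate: 1300 + 0.5·(1333 − 1300) = 1300 + 0.5·33 = 1316.5.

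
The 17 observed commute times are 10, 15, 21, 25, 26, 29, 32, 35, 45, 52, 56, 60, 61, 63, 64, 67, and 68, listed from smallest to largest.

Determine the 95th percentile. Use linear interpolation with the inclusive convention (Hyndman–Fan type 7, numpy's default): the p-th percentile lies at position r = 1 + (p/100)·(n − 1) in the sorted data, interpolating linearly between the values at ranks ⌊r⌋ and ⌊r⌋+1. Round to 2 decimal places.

67.20

n = 17.
r = 1 + (95/100)·(17 − 1) = 1 + 15.2 = 16.2.
Rank 16 is 67 and rank 17 is 68.
Interpolate: 67 + 0.2·(68 − 67) = 67 + 0.2·1 = 67.2.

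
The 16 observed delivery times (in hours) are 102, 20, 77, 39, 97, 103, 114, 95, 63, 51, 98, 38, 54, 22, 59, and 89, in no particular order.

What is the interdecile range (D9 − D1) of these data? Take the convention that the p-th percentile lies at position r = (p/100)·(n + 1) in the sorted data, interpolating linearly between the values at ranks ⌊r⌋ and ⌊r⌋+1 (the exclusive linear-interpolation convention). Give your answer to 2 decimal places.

84.90

Sorted: 20, 22, 38, 39, 51, 54, 59, 63, 77, 89, 95, 97, 98, 102, 103, 114.
n = 16.
P10: r = 1.7; ranks 1–2 are 20, 22; interpolating gives 21.4.
P90: r = 15.3; ranks 15–16 are 103, 114; interpolating gives 106.3.
Difference: 106.3 − 21.4 = 84.9.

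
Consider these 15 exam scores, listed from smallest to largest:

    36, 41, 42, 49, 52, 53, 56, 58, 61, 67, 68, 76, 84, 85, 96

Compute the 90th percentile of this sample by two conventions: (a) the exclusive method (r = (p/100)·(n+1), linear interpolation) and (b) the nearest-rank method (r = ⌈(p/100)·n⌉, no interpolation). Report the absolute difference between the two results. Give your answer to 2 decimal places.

4.40

n = 15.
(a) r = 14.4; between ranks 14 (85) and 15 (96): 89.4.
(b) the nearest-rank method: rank 14 → 85.
|89.4 − 85| = 4.4.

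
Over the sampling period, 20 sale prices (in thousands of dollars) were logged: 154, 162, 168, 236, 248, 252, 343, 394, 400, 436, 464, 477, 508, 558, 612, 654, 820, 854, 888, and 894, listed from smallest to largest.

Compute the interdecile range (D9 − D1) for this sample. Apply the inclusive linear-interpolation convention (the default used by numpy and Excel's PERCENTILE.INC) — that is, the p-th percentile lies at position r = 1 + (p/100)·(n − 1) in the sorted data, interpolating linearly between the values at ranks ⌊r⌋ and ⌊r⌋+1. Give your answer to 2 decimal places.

n = 20.
P10: r = 2.9; ranks 2–3 are 162, 168; interpolating gives 167.4.
P90: r = 18.1; ranks 18–19 are 854, 888; interpolating gives 857.4.
Difference: 857.4 − 167.4 = 690.

690.00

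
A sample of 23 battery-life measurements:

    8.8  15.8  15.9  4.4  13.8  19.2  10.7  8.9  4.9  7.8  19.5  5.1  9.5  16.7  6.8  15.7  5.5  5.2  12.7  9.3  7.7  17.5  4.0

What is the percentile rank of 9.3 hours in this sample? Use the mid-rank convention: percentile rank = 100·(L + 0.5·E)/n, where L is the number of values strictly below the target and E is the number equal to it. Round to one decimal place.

50.0

Sorted: 4.0, 4.4, 4.9, 5.1, 5.2, 5.5, 6.8, 7.7, 7.8, 8.8, 8.9, 9.3, 9.5, 10.7, 12.7, 13.8, 15.7, 15.8, 15.9, 16.7, 17.5, 19.2, 19.5.
Count below 9.3: L = 11; count equal: E = 1; n = 23.
Percentile rank = 100·(11 + 0.5·1)/23 = 100·11.5/23 = 50.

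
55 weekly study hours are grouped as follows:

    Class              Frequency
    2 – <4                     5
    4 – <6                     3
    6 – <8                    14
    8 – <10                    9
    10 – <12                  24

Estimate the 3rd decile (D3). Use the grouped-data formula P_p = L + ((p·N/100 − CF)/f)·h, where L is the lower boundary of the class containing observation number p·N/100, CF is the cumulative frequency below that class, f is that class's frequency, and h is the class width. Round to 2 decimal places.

N = 55; target position k = 30/100 · 55 = 16.5.
Cumulative frequencies: 5, 8, 22, 31, 55.
Observation 16.5 falls in the class 6 – <8.
L = 6, CF = 8, f = 14, h = 2.
P30 = 6 + ((16.5 − 8)/14)·2 = 6 + 1.21429 = 7.21429.

7.21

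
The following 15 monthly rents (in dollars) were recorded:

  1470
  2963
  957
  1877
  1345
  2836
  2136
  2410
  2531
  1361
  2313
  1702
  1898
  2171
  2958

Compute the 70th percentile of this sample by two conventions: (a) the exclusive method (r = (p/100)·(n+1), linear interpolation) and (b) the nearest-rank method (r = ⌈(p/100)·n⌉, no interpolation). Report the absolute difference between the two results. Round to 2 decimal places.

Sorted: 957, 1345, 1361, 1470, 1702, 1877, 1898, 2136, 2171, 2313, 2410, 2531, 2836, 2958, 2963.
n = 15.
(a) r = 11.2; between ranks 11 (2410) and 12 (2531): 2434.2.
(b) the nearest-rank method: rank 11 → 2410.
|2434.2 − 2410| = 24.2.

24.20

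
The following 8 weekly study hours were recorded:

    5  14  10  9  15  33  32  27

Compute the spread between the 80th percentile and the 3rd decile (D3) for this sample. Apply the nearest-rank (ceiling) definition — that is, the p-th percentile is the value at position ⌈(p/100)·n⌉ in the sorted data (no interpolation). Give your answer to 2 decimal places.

22.00

Sorted: 5, 9, 10, 14, 15, 27, 32, 33.
n = 8.
P30: rank ⌈30/100·8⌉ = 3 → 10.
P80: rank ⌈80/100·8⌉ = 7 → 32.
Difference: 32 − 10 = 22.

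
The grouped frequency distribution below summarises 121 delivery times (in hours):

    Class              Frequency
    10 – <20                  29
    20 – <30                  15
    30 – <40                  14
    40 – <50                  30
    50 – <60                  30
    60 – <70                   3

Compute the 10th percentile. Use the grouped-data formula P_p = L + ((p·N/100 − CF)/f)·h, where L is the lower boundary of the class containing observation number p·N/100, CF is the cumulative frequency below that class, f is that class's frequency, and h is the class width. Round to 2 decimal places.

N = 121; target position k = 10/100 · 121 = 12.1.
Cumulative frequencies: 29, 44, 58, 88, 118, 121.
Observation 12.1 falls in the class 10 – <20.
L = 10, CF = 0, f = 29, h = 10.
P10 = 10 + ((12.1 − 0)/29)·10 = 10 + 4.17241 = 14.1724.

14.17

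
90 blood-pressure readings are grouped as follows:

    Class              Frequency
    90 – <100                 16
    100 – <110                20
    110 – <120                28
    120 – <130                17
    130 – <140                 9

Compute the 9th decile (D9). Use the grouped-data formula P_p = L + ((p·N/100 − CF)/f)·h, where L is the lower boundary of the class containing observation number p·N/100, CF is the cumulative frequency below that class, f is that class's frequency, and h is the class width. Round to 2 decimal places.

N = 90; target position k = 90/100 · 90 = 81.
Cumulative frequencies: 16, 36, 64, 81, 90.
Observation 81 falls in the class 120 – <130.
L = 120, CF = 64, f = 17, h = 10.
P90 = 120 + ((81 − 64)/17)·10 = 120 + 10 = 130.

130.00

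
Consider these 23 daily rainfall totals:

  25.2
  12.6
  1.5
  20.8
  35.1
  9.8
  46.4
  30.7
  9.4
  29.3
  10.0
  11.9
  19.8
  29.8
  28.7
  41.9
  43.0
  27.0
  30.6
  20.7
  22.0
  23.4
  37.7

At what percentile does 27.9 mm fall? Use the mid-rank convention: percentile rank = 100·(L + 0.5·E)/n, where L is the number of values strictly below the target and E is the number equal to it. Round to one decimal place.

Sorted: 1.5, 9.4, 9.8, 10.0, 11.9, 12.6, 19.8, 20.7, 20.8, 22.0, 23.4, 25.2, 27.0, 28.7, 29.3, 29.8, 30.6, 30.7, 35.1, 37.7, 41.9, 43.0, 46.4.
Count below 27.9: L = 13; count equal: E = 0; n = 23.
Percentile rank = 100·(13 + 0.5·0)/23 = 100·13/23 = 56.52.

56.5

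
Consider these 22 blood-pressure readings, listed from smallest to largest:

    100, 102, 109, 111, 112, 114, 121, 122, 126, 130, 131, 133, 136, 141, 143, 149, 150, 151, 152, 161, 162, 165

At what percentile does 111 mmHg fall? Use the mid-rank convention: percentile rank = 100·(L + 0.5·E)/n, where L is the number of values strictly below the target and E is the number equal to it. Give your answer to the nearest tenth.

Count below 111: L = 3; count equal: E = 1; n = 22.
Percentile rank = 100·(3 + 0.5·1)/22 = 100·3.5/22 = 15.91.

15.9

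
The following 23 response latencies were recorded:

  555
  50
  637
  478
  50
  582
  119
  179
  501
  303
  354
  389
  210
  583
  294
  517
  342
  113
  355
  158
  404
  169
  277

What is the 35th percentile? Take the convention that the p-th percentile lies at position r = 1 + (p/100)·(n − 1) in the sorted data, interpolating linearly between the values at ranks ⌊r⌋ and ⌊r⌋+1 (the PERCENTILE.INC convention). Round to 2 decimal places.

Sorted: 50, 50, 113, 119, 158, 169, 179, 210, 277, 294, 303, 342, 354, 355, 389, 404, 478, 501, 517, 555, 582, 583, 637.
n = 23.
r = 1 + (35/100)·(23 − 1) = 1 + 7.7 = 8.7.
Rank 8 is 210 and rank 9 is 277.
Interpolate: 210 + 0.7·(277 − 210) = 210 + 0.7·67 = 256.9.

256.90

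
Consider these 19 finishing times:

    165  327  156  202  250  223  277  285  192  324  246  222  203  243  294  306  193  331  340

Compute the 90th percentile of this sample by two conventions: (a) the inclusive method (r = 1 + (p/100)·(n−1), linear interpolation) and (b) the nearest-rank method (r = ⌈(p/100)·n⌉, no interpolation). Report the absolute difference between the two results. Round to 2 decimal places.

3.20

Sorted: 156, 165, 192, 193, 202, 203, 222, 223, 243, 246, 250, 277, 285, 294, 306, 324, 327, 331, 340.
n = 19.
(a) r = 17.2; between ranks 17 (327) and 18 (331): 327.8.
(b) the nearest-rank method: rank 18 → 331.
|327.8 − 331| = 3.2.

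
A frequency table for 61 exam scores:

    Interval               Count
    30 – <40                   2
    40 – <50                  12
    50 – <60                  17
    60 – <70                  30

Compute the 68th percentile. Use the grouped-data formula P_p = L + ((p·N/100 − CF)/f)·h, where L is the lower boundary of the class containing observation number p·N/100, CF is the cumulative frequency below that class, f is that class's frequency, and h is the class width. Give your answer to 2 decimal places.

63.49

N = 61; target position k = 68/100 · 61 = 41.48.
Cumulative frequencies: 2, 14, 31, 61.
Observation 41.48 falls in the class 60 – <70.
L = 60, CF = 31, f = 30, h = 10.
P68 = 60 + ((41.48 − 31)/30)·10 = 60 + 3.49333 = 63.4933.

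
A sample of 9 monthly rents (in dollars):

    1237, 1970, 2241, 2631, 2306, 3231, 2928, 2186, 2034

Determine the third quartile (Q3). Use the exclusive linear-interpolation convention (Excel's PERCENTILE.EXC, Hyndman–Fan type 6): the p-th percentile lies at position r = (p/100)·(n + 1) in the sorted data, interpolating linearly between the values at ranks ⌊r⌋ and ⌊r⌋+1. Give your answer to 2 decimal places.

2779.50

Sorted: 1237, 1970, 2034, 2186, 2241, 2306, 2631, 2928, 3231.
n = 9.
r = (75/100)·(9 + 1) = 7.5.
Rank 7 is 2631 and rank 8 is 2928.
Interpolate: 2631 + 0.5·(2928 − 2631) = 2631 + 0.5·297 = 2779.5.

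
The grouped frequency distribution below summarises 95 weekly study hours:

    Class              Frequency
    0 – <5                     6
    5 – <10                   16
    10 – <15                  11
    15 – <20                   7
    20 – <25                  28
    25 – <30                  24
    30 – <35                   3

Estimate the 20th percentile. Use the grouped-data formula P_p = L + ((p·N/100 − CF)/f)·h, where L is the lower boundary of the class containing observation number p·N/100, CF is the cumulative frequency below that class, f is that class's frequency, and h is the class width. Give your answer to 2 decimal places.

N = 95; target position k = 20/100 · 95 = 19.
Cumulative frequencies: 6, 22, 33, 40, 68, 92, 95.
Observation 19 falls in the class 5 – <10.
L = 5, CF = 6, f = 16, h = 5.
P20 = 5 + ((19 − 6)/16)·5 = 5 + 4.0625 = 9.0625.

9.06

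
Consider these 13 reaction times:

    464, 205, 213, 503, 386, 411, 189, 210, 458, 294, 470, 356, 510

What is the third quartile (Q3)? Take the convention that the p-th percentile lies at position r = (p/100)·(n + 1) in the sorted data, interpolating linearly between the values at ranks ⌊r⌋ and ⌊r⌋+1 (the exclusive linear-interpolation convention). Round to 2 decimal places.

Sorted: 189, 205, 210, 213, 294, 356, 386, 411, 458, 464, 470, 503, 510.
n = 13.
r = (75/100)·(13 + 1) = 10.5.
Rank 10 is 464 and rank 11 is 470.
Interpolate: 464 + 0.5·(470 − 464) = 464 + 0.5·6 = 467.

467.00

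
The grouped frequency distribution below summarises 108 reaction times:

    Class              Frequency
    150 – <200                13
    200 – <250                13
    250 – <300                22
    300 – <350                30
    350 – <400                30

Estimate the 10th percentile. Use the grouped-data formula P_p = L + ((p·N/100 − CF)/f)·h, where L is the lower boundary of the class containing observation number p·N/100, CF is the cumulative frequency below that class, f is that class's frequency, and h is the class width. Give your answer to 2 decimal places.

191.54

N = 108; target position k = 10/100 · 108 = 10.8.
Cumulative frequencies: 13, 26, 48, 78, 108.
Observation 10.8 falls in the class 150 – <200.
L = 150, CF = 0, f = 13, h = 50.
P10 = 150 + ((10.8 − 0)/13)·50 = 150 + 41.5385 = 191.538.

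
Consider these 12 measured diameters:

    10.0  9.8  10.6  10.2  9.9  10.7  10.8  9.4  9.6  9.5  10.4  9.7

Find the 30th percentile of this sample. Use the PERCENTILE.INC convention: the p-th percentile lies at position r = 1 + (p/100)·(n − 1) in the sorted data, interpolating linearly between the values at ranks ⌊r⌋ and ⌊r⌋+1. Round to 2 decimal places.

9.73

Sorted: 9.4, 9.5, 9.6, 9.7, 9.8, 9.9, 10.0, 10.2, 10.4, 10.6, 10.7, 10.8.
n = 12.
r = 1 + (30/100)·(12 − 1) = 1 + 3.3 = 4.3.
Rank 4 is 9.7 and rank 5 is 9.8.
Interpolate: 9.7 + 0.3·(9.8 − 9.7) = 9.7 + 0.3·0.1 = 9.73.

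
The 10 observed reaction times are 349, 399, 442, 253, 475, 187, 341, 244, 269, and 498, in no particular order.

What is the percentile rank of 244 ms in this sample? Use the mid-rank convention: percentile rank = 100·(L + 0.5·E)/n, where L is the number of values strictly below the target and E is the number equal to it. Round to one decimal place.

Sorted: 187, 244, 253, 269, 341, 349, 399, 442, 475, 498.
Count below 244: L = 1; count equal: E = 1; n = 10.
Percentile rank = 100·(1 + 0.5·1)/10 = 100·1.5/10 = 15.

15.0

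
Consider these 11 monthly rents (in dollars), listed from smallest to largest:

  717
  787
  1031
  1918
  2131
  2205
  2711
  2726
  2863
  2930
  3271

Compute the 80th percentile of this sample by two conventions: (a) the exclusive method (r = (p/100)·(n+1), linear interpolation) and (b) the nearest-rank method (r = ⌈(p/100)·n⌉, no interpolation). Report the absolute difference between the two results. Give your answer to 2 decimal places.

n = 11.
(a) r = 9.6; between ranks 9 (2863) and 10 (2930): 2903.2.
(b) the nearest-rank method: rank 9 → 2863.
|2903.2 − 2863| = 40.2.

40.20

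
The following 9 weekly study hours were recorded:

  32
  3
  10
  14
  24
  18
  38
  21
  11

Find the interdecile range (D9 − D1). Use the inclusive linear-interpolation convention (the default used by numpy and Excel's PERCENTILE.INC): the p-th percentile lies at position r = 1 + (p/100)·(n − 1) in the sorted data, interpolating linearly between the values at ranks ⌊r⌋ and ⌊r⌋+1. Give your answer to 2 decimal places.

Sorted: 3, 10, 11, 14, 18, 21, 24, 32, 38.
n = 9.
P10: r = 1.8; ranks 1–2 are 3, 10; interpolating gives 8.6.
P90: r = 8.2; ranks 8–9 are 32, 38; interpolating gives 33.2.
Difference: 33.2 − 8.6 = 24.6.

24.60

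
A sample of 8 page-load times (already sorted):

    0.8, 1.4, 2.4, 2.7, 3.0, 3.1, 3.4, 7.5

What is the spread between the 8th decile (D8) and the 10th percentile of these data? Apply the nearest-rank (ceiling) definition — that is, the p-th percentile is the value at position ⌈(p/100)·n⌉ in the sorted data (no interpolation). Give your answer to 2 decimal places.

2.60

n = 8.
P10: rank ⌈10/100·8⌉ = 1 → 0.8.
P80: rank ⌈80/100·8⌉ = 7 → 3.4.
Difference: 3.4 − 0.8 = 2.6.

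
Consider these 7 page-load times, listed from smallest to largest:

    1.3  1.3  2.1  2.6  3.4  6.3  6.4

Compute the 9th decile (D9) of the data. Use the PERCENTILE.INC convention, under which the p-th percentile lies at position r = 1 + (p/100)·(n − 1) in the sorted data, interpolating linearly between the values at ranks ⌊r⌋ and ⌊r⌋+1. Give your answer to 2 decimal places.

n = 7.
r = 1 + (90/100)·(7 − 1) = 1 + 5.4 = 6.4.
Rank 6 is 6.3 and rank 7 is 6.4.
Interpolate: 6.3 + 0.4·(6.4 − 6.3) = 6.3 + 0.4·0.1 = 6.34.

6.34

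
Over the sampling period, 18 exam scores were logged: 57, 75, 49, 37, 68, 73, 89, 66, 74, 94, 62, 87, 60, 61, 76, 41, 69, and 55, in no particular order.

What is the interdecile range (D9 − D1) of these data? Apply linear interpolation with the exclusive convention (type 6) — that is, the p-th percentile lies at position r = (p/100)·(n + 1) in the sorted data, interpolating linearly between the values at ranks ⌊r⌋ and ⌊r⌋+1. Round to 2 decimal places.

48.90

Sorted: 37, 41, 49, 55, 57, 60, 61, 62, 66, 68, 69, 73, 74, 75, 76, 87, 89, 94.
n = 18.
P10: r = 1.9; ranks 1–2 are 37, 41; interpolating gives 40.6.
P90: r = 17.1; ranks 17–18 are 89, 94; interpolating gives 89.5.
Difference: 89.5 − 40.6 = 48.9.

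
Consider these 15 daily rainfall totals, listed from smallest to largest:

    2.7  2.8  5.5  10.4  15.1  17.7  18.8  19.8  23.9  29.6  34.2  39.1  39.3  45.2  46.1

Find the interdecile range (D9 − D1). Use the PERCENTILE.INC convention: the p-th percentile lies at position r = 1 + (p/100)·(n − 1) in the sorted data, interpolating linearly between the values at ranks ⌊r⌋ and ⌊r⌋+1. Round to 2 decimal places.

38.96

n = 15.
P10: r = 2.4; ranks 2–3 are 2.8, 5.5; interpolating gives 3.88.
P90: r = 13.6; ranks 13–14 are 39.3, 45.2; interpolating gives 42.84.
Difference: 42.84 − 3.88 = 38.96.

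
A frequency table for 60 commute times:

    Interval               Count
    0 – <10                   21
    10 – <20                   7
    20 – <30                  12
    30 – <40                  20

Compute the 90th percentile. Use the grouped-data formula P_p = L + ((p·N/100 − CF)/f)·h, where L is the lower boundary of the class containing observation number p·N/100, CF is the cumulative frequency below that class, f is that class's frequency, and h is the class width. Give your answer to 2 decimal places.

N = 60; target position k = 90/100 · 60 = 54.
Cumulative frequencies: 21, 28, 40, 60.
Observation 54 falls in the class 30 – <40.
L = 30, CF = 40, f = 20, h = 10.
P90 = 30 + ((54 − 40)/20)·10 = 30 + 7 = 37.

37.00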